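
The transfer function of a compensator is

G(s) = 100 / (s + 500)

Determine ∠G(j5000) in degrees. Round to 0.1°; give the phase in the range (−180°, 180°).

Substitute s = j5000:
Numerator: 100 = 100 + j0
Denominator: (j5000) + 500 = 500 + j5000
|N| = √(100² + 0²) ≈ 100, ∠N ≈ 0.00°
|D| = √(500² + 5000²) ≈ 5024.9, ∠D ≈ 84.29°
∠G = 0.00° − 84.29° = -84.29°

-84.3°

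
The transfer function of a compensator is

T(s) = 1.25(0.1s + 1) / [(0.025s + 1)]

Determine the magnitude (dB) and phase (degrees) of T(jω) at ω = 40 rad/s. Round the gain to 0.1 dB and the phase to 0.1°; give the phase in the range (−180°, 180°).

11.2 dB, 31.0°

At ω = 40 rad/s:
zero (1 + j40·0.1) = 1 + j4 → |·| ≈ 4.1231, ∠ ≈ 75.96°
pole (1 + j40·0.025) = 1 + j1 → |·| ≈ 1.4142, ∠ ≈ 45.00°
|T| = 1.25 · 4.1231 / (1.4142) ≈ 3.6444
Gain = 20 log₁₀(3.6444) ≈ 11.23 dB
∠T = (75.96°) − (45.00°) = 30.96°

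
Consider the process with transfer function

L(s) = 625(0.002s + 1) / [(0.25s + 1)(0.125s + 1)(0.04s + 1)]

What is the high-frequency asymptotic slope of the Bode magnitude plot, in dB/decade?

-40 dB/decade

Each pole contributes −20 dB/decade at high frequency; each zero contributes +20 dB/decade.
Net: 1 zero(s) − 3 pole(s) → -40 dB/decade.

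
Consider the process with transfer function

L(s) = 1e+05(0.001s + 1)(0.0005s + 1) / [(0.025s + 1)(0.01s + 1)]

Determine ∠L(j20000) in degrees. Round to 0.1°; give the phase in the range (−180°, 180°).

At ω = 20000 rad/s:
zero (1 + j20000·0.001) = 1 + j20 → |·| ≈ 20.025, ∠ ≈ 87.14°
zero (1 + j20000·0.0005) = 1 + j10 → |·| ≈ 10.05, ∠ ≈ 84.29°
pole (1 + j20000·0.025) = 1 + j500 → |·| ≈ 500, ∠ ≈ 89.89°
pole (1 + j20000·0.01) = 1 + j200 → |·| ≈ 200, ∠ ≈ 89.71°
∠L = (87.14° + 84.29°) − (89.89° + 89.71°) = -8.17°

-8.2°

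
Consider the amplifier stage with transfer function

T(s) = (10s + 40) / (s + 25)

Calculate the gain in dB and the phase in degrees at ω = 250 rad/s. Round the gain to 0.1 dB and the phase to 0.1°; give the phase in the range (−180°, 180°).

Substitute s = j250:
Numerator: 10(j250) + 40 = 40 + j2500
Denominator: (j250) + 25 = 25 + j250
|N| = √(40² + 2500²) ≈ 2500.3, ∠N ≈ 89.08°
|D| = √(25² + 250²) ≈ 251.25, ∠D ≈ 84.29°
|T| = 2500.3 / 251.25 ≈ 9.9514
Gain = 20 log₁₀(9.9514) ≈ 19.96 dB
∠T = 89.08° − 84.29° = 4.79°

20.0 dB, 4.8°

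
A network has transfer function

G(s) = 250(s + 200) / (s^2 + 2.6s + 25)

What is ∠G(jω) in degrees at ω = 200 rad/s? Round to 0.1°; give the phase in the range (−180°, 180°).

-134.3°

At s = jω = j200:
zero (s+200): 200 + j200 → |·| = √(200²+200²) = √80000 ≈ 282.84, ∠ = arctan(200/200) ≈ 45.00°
quadratic: (j200)² + 2.6·j200 + 25 = -39975 + j520 → |·| ≈ 39978, ∠ ≈ 179.25°
∠G = 45.00° − 179.25° = -134.25°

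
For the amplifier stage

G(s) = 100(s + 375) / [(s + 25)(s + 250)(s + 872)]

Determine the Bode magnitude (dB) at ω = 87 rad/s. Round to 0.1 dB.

At s = jω = j87:
zero (s+375): 375 + j87 → |·| = √(375²+87²) = √148194 ≈ 384.96, ∠ = arctan(87/375) ≈ 13.06°
pole (s+25): 25 + j87 → |·| = √(25²+87²) = √8194 ≈ 90.521, ∠ = arctan(87/25) ≈ 73.97°
pole (s+250): 250 + j87 → |·| = √(250²+87²) = √70069 ≈ 264.71, ∠ = arctan(87/250) ≈ 19.19°
pole (s+872): 872 + j87 → |·| = √(872²+87²) = √767953 ≈ 876.33, ∠ = arctan(87/872) ≈ 5.70°
|G| = 100 · 384.96 / 2.0998e+07 ≈ 0.0018333
Gain = 20 log₁₀(0.0018333) ≈ -54.74 dB

-54.7 dB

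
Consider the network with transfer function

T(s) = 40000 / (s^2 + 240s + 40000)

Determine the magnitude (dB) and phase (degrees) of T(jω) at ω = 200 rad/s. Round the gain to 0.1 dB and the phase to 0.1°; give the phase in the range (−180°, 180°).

At s = jω = j200:
quadratic: (j200)² + 240·j200 + 40000 = 0 + j48000 → |·| ≈ 48000, ∠ ≈ 90.00°
|T| = 40000 / 48000 ≈ 0.83333
Gain = 20 log₁₀(0.83333) ≈ -1.58 dB
∠T = 0.00° − 90.00° = -90.00°

-1.6 dB, -90.0°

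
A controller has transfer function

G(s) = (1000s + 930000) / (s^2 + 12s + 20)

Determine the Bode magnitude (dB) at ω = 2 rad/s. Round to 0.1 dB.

90.2 dB

Substitute s = j2:
Numerator: 1000(j2) + 930000 = 930000 + j2000
Denominator: (j2)^2 + 12(j2) + 20 = 16 + j24
|N| = √(930000² + 2000²) ≈ 9.3e+05, ∠N ≈ 0.12°
|D| = √(16² + 24²) ≈ 28.844, ∠D ≈ 56.31°
|G| = 9.3e+05 / 28.844 ≈ 32242
Gain = 20 log₁₀(32242) ≈ 90.17 dB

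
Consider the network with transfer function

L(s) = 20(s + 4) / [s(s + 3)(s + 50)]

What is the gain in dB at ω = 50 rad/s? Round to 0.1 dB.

At s = jω = j50:
zero (s+4): 4 + j50 → |·| = √(4²+50²) = √2516 ≈ 50.16, ∠ = arctan(50/4) ≈ 85.43°
pole (s+3): 3 + j50 → |·| = √(3²+50²) = √2509 ≈ 50.09, ∠ = arctan(50/3) ≈ 86.57°
pole (s+50): 50 + j50 → |·| = √(50²+50²) = √5000 ≈ 70.711, ∠ = arctan(50/50) ≈ 45.00°
pole at origin: |s| = 50, ∠ = 90.00° (in denominator)
|L| = 20 · 50.16 / 1.771e+05 ≈ 0.0056646
Gain = 20 log₁₀(0.0056646) ≈ -44.94 dB

-44.9 dB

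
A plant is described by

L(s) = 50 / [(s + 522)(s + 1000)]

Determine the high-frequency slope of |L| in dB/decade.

-40 dB/decade

Each pole contributes −20 dB/decade at high frequency; each zero contributes +20 dB/decade.
Net: 0 zero(s) − 2 pole(s) → -40 dB/decade.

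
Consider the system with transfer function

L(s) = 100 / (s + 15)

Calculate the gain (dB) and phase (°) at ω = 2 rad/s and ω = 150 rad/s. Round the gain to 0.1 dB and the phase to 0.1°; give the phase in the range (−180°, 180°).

ω = 2: 16.4 dB, -7.6°; ω = 150: -3.6 dB, -84.3°

At s = jω = j2:
pole (s+15): 15 + j2 → |·| = √(15²+2²) = √229 ≈ 15.133, ∠ = arctan(2/15) ≈ 7.59°
|L| = 100 / 15.133 ≈ 6.6081
Gain = 20 log₁₀(6.6081) ≈ 16.40 dB
∠L = 0.00° − 7.59° = -7.59°

At s = jω = j150:
pole (s+15): 15 + j150 → |·| = √(15²+150²) = √22725 ≈ 150.75, ∠ = arctan(150/15) ≈ 84.29°
|L| = 100 / 150.75 ≈ 0.66335
Gain = 20 log₁₀(0.66335) ≈ -3.57 dB
∠L = 0.00° − 84.29° = -84.29°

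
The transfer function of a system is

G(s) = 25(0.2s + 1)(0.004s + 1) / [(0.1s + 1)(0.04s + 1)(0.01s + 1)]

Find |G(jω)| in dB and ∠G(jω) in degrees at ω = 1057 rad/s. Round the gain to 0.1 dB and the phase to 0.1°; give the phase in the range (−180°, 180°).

-6.3 dB, -96.3°

At ω = 1057 rad/s:
zero (1 + j1057·0.2) = 1 + j211.4 → |·| ≈ 211.4, ∠ ≈ 89.73°
zero (1 + j1057·0.004) = 1 + j4.228 → |·| ≈ 4.3447, ∠ ≈ 76.69°
pole (1 + j1057·0.1) = 1 + j105.7 → |·| ≈ 105.7, ∠ ≈ 89.46°
pole (1 + j1057·0.04) = 1 + j42.28 → |·| ≈ 42.292, ∠ ≈ 88.65°
pole (1 + j1057·0.01) = 1 + j10.57 → |·| ≈ 10.617, ∠ ≈ 84.60°
|G| = 25 · 211.4 · 4.3447 / (105.7 · 42.292 · 10.617) ≈ 0.4838
Gain = 20 log₁₀(0.4838) ≈ -6.31 dB
∠G = (89.73° + 76.69°) − (89.46° + 88.65° + 84.60°) = -96.29°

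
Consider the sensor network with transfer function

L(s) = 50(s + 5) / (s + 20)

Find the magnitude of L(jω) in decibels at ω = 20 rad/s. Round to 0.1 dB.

At s = jω = j20:
zero (s+5): 5 + j20 → |·| = √(5²+20²) = √425 ≈ 20.616, ∠ = arctan(20/5) ≈ 75.96°
pole (s+20): 20 + j20 → |·| = √(20²+20²) = √800 ≈ 28.284, ∠ = arctan(20/20) ≈ 45.00°
|L| = 50 · 20.616 / 28.284 ≈ 36.445
Gain = 20 log₁₀(36.445) ≈ 31.23 dB

31.2 dB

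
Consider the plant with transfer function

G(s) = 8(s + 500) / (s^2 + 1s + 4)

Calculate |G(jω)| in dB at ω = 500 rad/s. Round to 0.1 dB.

-32.9 dB

At s = jω = j500:
zero (s+500): 500 + j500 → |·| = √(500²+500²) = √500000 ≈ 707.11, ∠ = arctan(500/500) ≈ 45.00°
quadratic: (j500)² + 1·j500 + 4 = -249996 + j500 → |·| ≈ 2.5e+05, ∠ ≈ 179.89°
|G| = 8 · 707.11 / 2.5e+05 ≈ 0.022628
Gain = 20 log₁₀(0.022628) ≈ -32.91 dB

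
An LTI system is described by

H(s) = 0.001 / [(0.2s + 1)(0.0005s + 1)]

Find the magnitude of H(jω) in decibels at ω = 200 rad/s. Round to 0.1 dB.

At ω = 200 rad/s:
pole (1 + j200·0.2) = 1 + j40 → |·| ≈ 40.012, ∠ ≈ 88.57°
pole (1 + j200·0.0005) = 1 + j0.1 → |·| ≈ 1.005, ∠ ≈ 5.71°
|H| = 0.001 · 1 / (40.012 · 1.005) ≈ 2.4868e-05
Gain = 20 log₁₀(2.4868e-05) ≈ -92.09 dB

-92.1 dB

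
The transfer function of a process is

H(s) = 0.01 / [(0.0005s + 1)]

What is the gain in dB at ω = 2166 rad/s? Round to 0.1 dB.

At ω = 2166 rad/s:
pole (1 + j2166·0.0005) = 1 + j1.083 → |·| ≈ 1.4741, ∠ ≈ 47.28°
|H| = 0.01 · 1 / (1.4741) ≈ 0.0067838
Gain = 20 log₁₀(0.0067838) ≈ -43.37 dB

-43.4 dB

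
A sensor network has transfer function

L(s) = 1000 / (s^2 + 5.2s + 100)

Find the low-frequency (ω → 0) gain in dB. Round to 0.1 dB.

20.0 dB

L(0) = 1000 / 100 = 10
20 log₁₀(10) ≈ 20.00 dB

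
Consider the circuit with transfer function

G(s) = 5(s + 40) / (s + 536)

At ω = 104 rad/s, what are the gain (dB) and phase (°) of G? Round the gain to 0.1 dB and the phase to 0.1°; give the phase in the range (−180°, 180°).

At s = jω = j104:
zero (s+40): 40 + j104 → |·| = √(40²+104²) = √12416 ≈ 111.43, ∠ = arctan(104/40) ≈ 68.96°
pole (s+536): 536 + j104 → |·| = √(536²+104²) = √298112 ≈ 546, ∠ = arctan(104/536) ≈ 10.98°
|G| = 5 · 111.43 / 546 ≈ 1.0204
Gain = 20 log₁₀(1.0204) ≈ 0.18 dB
∠G = 68.96° − 10.98° = 57.98°

0.2 dB, 58.0°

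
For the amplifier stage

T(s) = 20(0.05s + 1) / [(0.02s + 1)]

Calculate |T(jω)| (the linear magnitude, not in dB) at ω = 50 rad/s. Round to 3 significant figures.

38.1

At ω = 50 rad/s:
zero (1 + j50·0.05) = 1 + j2.5 → |·| ≈ 2.6926, ∠ ≈ 68.20°
pole (1 + j50·0.02) = 1 + j1 → |·| ≈ 1.4142, ∠ ≈ 45.00°
|T| = 20 · 2.6926 / (1.4142) ≈ 38.079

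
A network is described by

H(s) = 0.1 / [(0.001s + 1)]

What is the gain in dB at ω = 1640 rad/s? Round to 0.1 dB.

-25.7 dB

At ω = 1640 rad/s:
pole (1 + j1640·0.001) = 1 + j1.64 → |·| ≈ 1.9208, ∠ ≈ 58.63°
|H| = 0.1 · 1 / (1.9208) ≈ 0.052062
Gain = 20 log₁₀(0.052062) ≈ -25.67 dB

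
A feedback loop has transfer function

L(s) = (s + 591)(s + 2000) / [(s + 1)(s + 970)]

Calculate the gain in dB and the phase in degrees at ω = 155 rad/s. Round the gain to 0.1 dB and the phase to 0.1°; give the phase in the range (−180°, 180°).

18.1 dB, -79.6°

At s = jω = j155:
zero (s+591): 591 + j155 → |·| = √(591²+155²) = √373306 ≈ 610.99, ∠ = arctan(155/591) ≈ 14.70°
zero (s+2000): 2000 + j155 → |·| = √(2000²+155²) = √4024025 ≈ 2006, ∠ = arctan(155/2000) ≈ 4.43°
pole (s+1): 1 + j155 → |·| = √(1²+155²) = √24026 ≈ 155, ∠ = arctan(155/1) ≈ 89.63°
pole (s+970): 970 + j155 → |·| = √(970²+155²) = √964925 ≈ 982.31, ∠ = arctan(155/970) ≈ 9.08°
|L| = 1 · 1.2256e+06 / 1.5226e+05 ≈ 8.0494
Gain = 20 log₁₀(8.0494) ≈ 18.12 dB
∠L = 19.13° − 98.71° = -79.58°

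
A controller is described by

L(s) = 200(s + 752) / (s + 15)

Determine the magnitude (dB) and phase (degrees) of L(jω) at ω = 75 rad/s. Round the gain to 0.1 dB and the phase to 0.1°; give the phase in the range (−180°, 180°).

65.9 dB, -73.0°

At s = jω = j75:
zero (s+752): 752 + j75 → |·| = √(752²+75²) = √571129 ≈ 755.73, ∠ = arctan(75/752) ≈ 5.70°
pole (s+15): 15 + j75 → |·| = √(15²+75²) = √5850 ≈ 76.485, ∠ = arctan(75/15) ≈ 78.69°
|L| = 200 · 755.73 / 76.485 ≈ 1976.2
Gain = 20 log₁₀(1976.2) ≈ 65.92 dB
∠L = 5.70° − 78.69° = -72.99°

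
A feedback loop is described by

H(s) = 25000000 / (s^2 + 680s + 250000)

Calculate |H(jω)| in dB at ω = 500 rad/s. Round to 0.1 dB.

37.3 dB

At s = jω = j500:
quadratic: (j500)² + 680·j500 + 250000 = 0 + j340000 → |·| ≈ 3.4e+05, ∠ ≈ 90.00°
|H| = 25000000 / 3.4e+05 ≈ 73.529
Gain = 20 log₁₀(73.529) ≈ 37.33 dB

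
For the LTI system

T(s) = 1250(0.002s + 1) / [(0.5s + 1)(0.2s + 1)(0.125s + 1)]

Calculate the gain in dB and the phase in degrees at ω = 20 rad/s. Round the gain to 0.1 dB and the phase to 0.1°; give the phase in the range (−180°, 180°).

At ω = 20 rad/s:
zero (1 + j20·0.002) = 1 + j0.04 → |·| ≈ 1.0008, ∠ ≈ 2.29°
pole (1 + j20·0.5) = 1 + j10 → |·| ≈ 10.05, ∠ ≈ 84.29°
pole (1 + j20·0.2) = 1 + j4 → |·| ≈ 4.1231, ∠ ≈ 75.96°
pole (1 + j20·0.125) = 1 + j2.5 → |·| ≈ 2.6926, ∠ ≈ 68.20°
|T| = 1250 · 1.0008 / (10.05 · 4.1231 · 2.6926) ≈ 11.212
Gain = 20 log₁₀(11.212) ≈ 20.99 dB
∠T = (2.29°) − (84.29° + 75.96° + 68.20°) = -226.16° ≡ 133.84° (principal value)

21.0 dB, 133.8°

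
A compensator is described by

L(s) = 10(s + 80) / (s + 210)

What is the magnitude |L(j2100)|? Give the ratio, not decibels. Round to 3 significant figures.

9.96

At s = jω = j2100:
zero (s+80): 80 + j2100 → |·| = √(80²+2100²) = √4416400 ≈ 2101.5, ∠ = arctan(2100/80) ≈ 87.82°
pole (s+210): 210 + j2100 → |·| = √(210²+2100²) = √4454100 ≈ 2110.5, ∠ = arctan(2100/210) ≈ 84.29°
|L| = 10 · 2101.5 / 2110.5 ≈ 9.9574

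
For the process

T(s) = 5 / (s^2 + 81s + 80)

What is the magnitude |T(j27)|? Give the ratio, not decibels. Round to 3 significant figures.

0.00219

Substitute s = j27:
Numerator: 5 = 5 + j0
Denominator: (j27)^2 + 81(j27) + 80 = -649 + j2187
|N| = √(5² + 0²) ≈ 5, ∠N ≈ 0.00°
|D| = √(649² + 2187²) ≈ 2281.3, ∠D ≈ 106.53°
|T| = 5 / 2281.3 ≈ 0.0021917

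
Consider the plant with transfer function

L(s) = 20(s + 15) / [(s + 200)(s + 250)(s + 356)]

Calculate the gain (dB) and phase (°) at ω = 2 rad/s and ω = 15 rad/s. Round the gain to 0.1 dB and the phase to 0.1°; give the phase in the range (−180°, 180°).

ω = 2: -95.4 dB, 6.2°; ω = 15: -92.5 dB, 34.9°

At s = jω = j2:
zero (s+15): 15 + j2 → |·| = √(15²+2²) = √229 ≈ 15.133, ∠ = arctan(2/15) ≈ 7.59°
pole (s+200): 200 + j2 → |·| = √(200²+2²) = √40004 ≈ 200.01, ∠ = arctan(2/200) ≈ 0.57°
pole (s+250): 250 + j2 → |·| = √(250²+2²) = √62504 ≈ 250.01, ∠ = arctan(2/250) ≈ 0.46°
pole (s+356): 356 + j2 → |·| = √(356²+2²) = √126740 ≈ 356.01, ∠ = arctan(2/356) ≈ 0.32°
|L| = 20 · 15.133 / 1.7802e+07 ≈ 1.7001e-05
Gain = 20 log₁₀(1.7001e-05) ≈ -95.39 dB
∠L = 7.59° − 1.35° = 6.24°

At s = jω = j15:
zero (s+15): 15 + j15 → |·| = √(15²+15²) = √450 ≈ 21.213, ∠ = arctan(15/15) ≈ 45.00°
pole (s+200): 200 + j15 → |·| = √(200²+15²) = √40225 ≈ 200.56, ∠ = arctan(15/200) ≈ 4.29°
pole (s+250): 250 + j15 → |·| = √(250²+15²) = √62725 ≈ 250.45, ∠ = arctan(15/250) ≈ 3.43°
pole (s+356): 356 + j15 → |·| = √(356²+15²) = √126961 ≈ 356.32, ∠ = arctan(15/356) ≈ 2.41°
|L| = 20 · 21.213 / 1.7898e+07 ≈ 2.3704e-05
Gain = 20 log₁₀(2.3704e-05) ≈ -92.50 dB
∠L = 45.00° − 10.13° = 34.87°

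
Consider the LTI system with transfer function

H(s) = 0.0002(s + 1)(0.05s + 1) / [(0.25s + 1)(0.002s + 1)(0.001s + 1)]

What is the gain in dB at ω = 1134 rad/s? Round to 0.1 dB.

At ω = 1134 rad/s:
zero (1 + j1134·1) = 1 + j1134 → |·| ≈ 1134, ∠ ≈ 89.95°
zero (1 + j1134·0.05) = 1 + j56.7 → |·| ≈ 56.709, ∠ ≈ 88.99°
pole (1 + j1134·0.25) = 1 + j283.5 → |·| ≈ 283.5, ∠ ≈ 89.80°
pole (1 + j1134·0.002) = 1 + j2.268 → |·| ≈ 2.4787, ∠ ≈ 66.21°
pole (1 + j1134·0.001) = 1 + j1.134 → |·| ≈ 1.5119, ∠ ≈ 48.59°
|H| = 0.0002 · 1134 · 56.709 / (283.5 · 2.4787 · 1.5119) ≈ 0.012106
Gain = 20 log₁₀(0.012106) ≈ -38.34 dB

-38.3 dB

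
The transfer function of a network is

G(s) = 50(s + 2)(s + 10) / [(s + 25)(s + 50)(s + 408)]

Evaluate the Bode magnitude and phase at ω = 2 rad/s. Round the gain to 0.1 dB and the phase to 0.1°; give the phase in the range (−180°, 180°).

-51.0 dB, 49.2°

At s = jω = j2:
zero (s+2): 2 + j2 → |·| = √(2²+2²) = √8 ≈ 2.8284, ∠ = arctan(2/2) ≈ 45.00°
zero (s+10): 10 + j2 → |·| = √(10²+2²) = √104 ≈ 10.198, ∠ = arctan(2/10) ≈ 11.31°
pole (s+25): 25 + j2 → |·| = √(25²+2²) = √629 ≈ 25.08, ∠ = arctan(2/25) ≈ 4.57°
pole (s+50): 50 + j2 → |·| = √(50²+2²) = √2504 ≈ 50.04, ∠ = arctan(2/50) ≈ 2.29°
pole (s+408): 408 + j2 → |·| = √(408²+2²) = √166468 ≈ 408, ∠ = arctan(2/408) ≈ 0.28°
|G| = 50 · 28.844 / 5.1204e+05 ≈ 0.0028166
Gain = 20 log₁₀(0.0028166) ≈ -51.01 dB
∠G = 56.31° − 7.14° = 49.17°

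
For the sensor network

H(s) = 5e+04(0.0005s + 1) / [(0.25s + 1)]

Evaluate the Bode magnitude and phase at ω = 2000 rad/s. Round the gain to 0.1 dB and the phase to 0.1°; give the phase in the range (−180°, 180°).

At ω = 2000 rad/s:
zero (1 + j2000·0.0005) = 1 + j1 → |·| ≈ 1.4142, ∠ ≈ 45.00°
pole (1 + j2000·0.25) = 1 + j500 → |·| ≈ 500, ∠ ≈ 89.89°
|H| = 5e+04 · 1.4142 / (500) ≈ 141.42
Gain = 20 log₁₀(141.42) ≈ 43.01 dB
∠H = (45.00°) − (89.89°) = -44.89°

43.0 dB, -44.9°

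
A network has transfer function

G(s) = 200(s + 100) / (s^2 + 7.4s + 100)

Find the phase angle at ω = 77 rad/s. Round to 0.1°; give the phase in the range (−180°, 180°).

-136.8°

At s = jω = j77:
zero (s+100): 100 + j77 → |·| = √(100²+77²) = √15929 ≈ 126.21, ∠ = arctan(77/100) ≈ 37.60°
quadratic: (j77)² + 7.4·j77 + 100 = -5829 + j569.8 → |·| ≈ 5856.8, ∠ ≈ 174.42°
∠G = 37.60° − 174.42° = -136.82°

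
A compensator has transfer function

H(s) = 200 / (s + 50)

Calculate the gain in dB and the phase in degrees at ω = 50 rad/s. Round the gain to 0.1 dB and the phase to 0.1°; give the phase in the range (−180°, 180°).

Substitute s = j50:
Numerator: 200 = 200 + j0
Denominator: (j50) + 50 = 50 + j50
|N| = √(200² + 0²) ≈ 200, ∠N ≈ 0.00°
|D| = √(50² + 50²) ≈ 70.711, ∠D ≈ 45.00°
|H| = 200 / 70.711 ≈ 2.8284
Gain = 20 log₁₀(2.8284) ≈ 9.03 dB
∠H = 0.00° − 45.00° = -45.00°

9.0 dB, -45.0°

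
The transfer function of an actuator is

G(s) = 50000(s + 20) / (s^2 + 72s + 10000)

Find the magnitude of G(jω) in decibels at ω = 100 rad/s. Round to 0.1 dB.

At s = jω = j100:
zero (s+20): 20 + j100 → |·| = √(20²+100²) = √10400 ≈ 101.98, ∠ = arctan(100/20) ≈ 78.69°
quadratic: (j100)² + 72·j100 + 10000 = 0 + j7200 → |·| ≈ 7200, ∠ ≈ 90.00°
|G| = 50000 · 101.98 / 7200 ≈ 708.19
Gain = 20 log₁₀(708.19) ≈ 57.00 dB

57.0 dB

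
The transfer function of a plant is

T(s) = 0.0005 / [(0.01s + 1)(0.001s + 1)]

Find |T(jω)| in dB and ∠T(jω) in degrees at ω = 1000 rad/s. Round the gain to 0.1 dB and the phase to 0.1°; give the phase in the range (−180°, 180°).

-89.1 dB, -129.3°

At ω = 1000 rad/s:
pole (1 + j1000·0.01) = 1 + j10 → |·| ≈ 10.05, ∠ ≈ 84.29°
pole (1 + j1000·0.001) = 1 + j1 → |·| ≈ 1.4142, ∠ ≈ 45.00°
|T| = 0.0005 · 1 / (10.05 · 1.4142) ≈ 3.518e-05
Gain = 20 log₁₀(3.518e-05) ≈ -89.07 dB
∠T = (0°) − (84.29° + 45.00°) = -129.29°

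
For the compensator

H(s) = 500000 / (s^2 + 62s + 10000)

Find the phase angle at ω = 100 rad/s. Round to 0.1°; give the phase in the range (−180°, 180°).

At s = jω = j100:
quadratic: (j100)² + 62·j100 + 10000 = 0 + j6200 → |·| ≈ 6200, ∠ ≈ 90.00°
∠H = 0.00° − 90.00° = -90.00°

-90.0°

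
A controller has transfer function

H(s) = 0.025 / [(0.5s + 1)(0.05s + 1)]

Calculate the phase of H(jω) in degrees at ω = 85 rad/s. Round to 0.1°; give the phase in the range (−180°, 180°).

-165.4°

At ω = 85 rad/s:
pole (1 + j85·0.5) = 1 + j42.5 → |·| ≈ 42.512, ∠ ≈ 88.65°
pole (1 + j85·0.05) = 1 + j4.25 → |·| ≈ 4.3661, ∠ ≈ 76.76°
∠H = (0°) − (88.65° + 76.76°) = -165.41°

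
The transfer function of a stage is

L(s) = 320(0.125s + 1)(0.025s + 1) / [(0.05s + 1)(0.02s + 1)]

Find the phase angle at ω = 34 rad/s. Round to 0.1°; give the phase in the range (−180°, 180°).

23.4°

At ω = 34 rad/s:
zero (1 + j34·0.125) = 1 + j4.25 → |·| ≈ 4.3661, ∠ ≈ 76.76°
zero (1 + j34·0.025) = 1 + j0.85 → |·| ≈ 1.3124, ∠ ≈ 40.36°
pole (1 + j34·0.05) = 1 + j1.7 → |·| ≈ 1.9723, ∠ ≈ 59.53°
pole (1 + j34·0.02) = 1 + j0.68 → |·| ≈ 1.2093, ∠ ≈ 34.22°
∠L = (76.76° + 40.36°) − (59.53° + 34.22°) = 23.37°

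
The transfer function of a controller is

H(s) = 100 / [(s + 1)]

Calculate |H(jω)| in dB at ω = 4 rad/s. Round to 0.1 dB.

At ω = 4 rad/s:
pole (1 + j4·1) = 1 + j4 → |·| ≈ 4.1231, ∠ ≈ 75.96°
|H| = 100 · 1 / (4.1231) ≈ 24.254
Gain = 20 log₁₀(24.254) ≈ 27.70 dB

27.7 dB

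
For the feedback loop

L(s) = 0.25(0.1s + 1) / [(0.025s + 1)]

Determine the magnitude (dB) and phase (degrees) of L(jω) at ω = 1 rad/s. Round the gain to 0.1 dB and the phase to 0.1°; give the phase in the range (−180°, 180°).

-12.0 dB, 4.3°

At ω = 1 rad/s:
zero (1 + j1·0.1) = 1 + j0.1 → |·| ≈ 1.005, ∠ ≈ 5.71°
pole (1 + j1·0.025) = 1 + j0.025 → |·| ≈ 1.0003, ∠ ≈ 1.43°
|L| = 0.25 · 1.005 / (1.0003) ≈ 0.25117
Gain = 20 log₁₀(0.25117) ≈ -12.00 dB
∠L = (5.71°) − (1.43°) = 4.28°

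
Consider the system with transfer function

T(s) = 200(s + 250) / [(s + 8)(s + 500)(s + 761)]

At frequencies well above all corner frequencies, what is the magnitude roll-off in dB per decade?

-40 dB/decade

Each pole contributes −20 dB/decade at high frequency; each zero contributes +20 dB/decade.
Net: 1 zero(s) − 3 pole(s) → -40 dB/decade.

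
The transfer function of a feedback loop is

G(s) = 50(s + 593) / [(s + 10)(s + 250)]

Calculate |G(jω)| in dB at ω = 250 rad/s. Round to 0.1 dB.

At s = jω = j250:
zero (s+593): 593 + j250 → |·| = √(593²+250²) = √414149 ≈ 643.54, ∠ = arctan(250/593) ≈ 22.86°
pole (s+10): 10 + j250 → |·| = √(10²+250²) = √62600 ≈ 250.2, ∠ = arctan(250/10) ≈ 87.71°
pole (s+250): 250 + j250 → |·| = √(250²+250²) = √125000 ≈ 353.55, ∠ = arctan(250/250) ≈ 45.00°
|G| = 50 · 643.54 / 88458 ≈ 0.36375
Gain = 20 log₁₀(0.36375) ≈ -8.78 dB

-8.8 dB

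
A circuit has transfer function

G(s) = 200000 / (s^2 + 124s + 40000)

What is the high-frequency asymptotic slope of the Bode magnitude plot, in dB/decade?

-40 dB/decade

Each pole contributes −20 dB/decade at high frequency; each zero contributes +20 dB/decade.
Net: 0 zero(s) − 2 pole(s) → -40 dB/decade.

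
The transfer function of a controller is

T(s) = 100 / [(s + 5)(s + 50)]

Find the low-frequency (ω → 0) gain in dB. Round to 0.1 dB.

T(0) = 100 / (5·50) = 0.4
20 log₁₀(0.4) ≈ -7.96 dB

-8.0 dB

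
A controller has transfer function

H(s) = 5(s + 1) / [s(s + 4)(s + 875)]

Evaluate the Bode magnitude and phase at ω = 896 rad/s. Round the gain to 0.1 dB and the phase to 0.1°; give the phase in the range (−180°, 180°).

-107.0 dB, -135.5°

At s = jω = j896:
zero (s+1): 1 + j896 → |·| = √(1²+896²) = √802817 ≈ 896, ∠ = arctan(896/1) ≈ 89.94°
pole (s+4): 4 + j896 → |·| = √(4²+896²) = √802832 ≈ 896.01, ∠ = arctan(896/4) ≈ 89.74°
pole (s+875): 875 + j896 → |·| = √(875²+896²) = √1568441 ≈ 1252.4, ∠ = arctan(896/875) ≈ 45.68°
pole at origin: |s| = 896, ∠ = 90.00° (in denominator)
|H| = 5 · 896 / 1.0055e+09 ≈ 4.4555e-06
Gain = 20 log₁₀(4.4555e-06) ≈ -107.02 dB
∠H = 89.94° − 225.42° = -135.48°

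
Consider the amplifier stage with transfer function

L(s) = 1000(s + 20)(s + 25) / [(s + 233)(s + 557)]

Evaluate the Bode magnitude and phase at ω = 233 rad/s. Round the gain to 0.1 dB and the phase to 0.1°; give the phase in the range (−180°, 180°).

At s = jω = j233:
zero (s+20): 20 + j233 → |·| = √(20²+233²) = √54689 ≈ 233.86, ∠ = arctan(233/20) ≈ 85.09°
zero (s+25): 25 + j233 → |·| = √(25²+233²) = √54914 ≈ 234.34, ∠ = arctan(233/25) ≈ 83.88°
pole (s+233): 233 + j233 → |·| = √(233²+233²) = √108578 ≈ 329.51, ∠ = arctan(233/233) ≈ 45.00°
pole (s+557): 557 + j233 → |·| = √(557²+233²) = √364538 ≈ 603.77, ∠ = arctan(233/557) ≈ 22.70°
|L| = 1000 · 54803 / 1.9895e+05 ≈ 275.46
Gain = 20 log₁₀(275.46) ≈ 48.80 dB
∠L = 168.97° − 67.70° = 101.27°

48.8 dB, 101.3°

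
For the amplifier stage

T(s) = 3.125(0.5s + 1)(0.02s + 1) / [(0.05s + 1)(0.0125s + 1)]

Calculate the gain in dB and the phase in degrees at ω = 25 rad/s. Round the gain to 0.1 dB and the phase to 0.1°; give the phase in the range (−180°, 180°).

28.3 dB, 43.3°

At ω = 25 rad/s:
zero (1 + j25·0.5) = 1 + j12.5 → |·| ≈ 12.54, ∠ ≈ 85.43°
zero (1 + j25·0.02) = 1 + j0.5 → |·| ≈ 1.118, ∠ ≈ 26.57°
pole (1 + j25·0.05) = 1 + j1.25 → |·| ≈ 1.6008, ∠ ≈ 51.34°
pole (1 + j25·0.0125) = 1 + j0.3125 → |·| ≈ 1.0477, ∠ ≈ 17.35°
|T| = 3.125 · 12.54 · 1.118 / (1.6008 · 1.0477) ≈ 26.123
Gain = 20 log₁₀(26.123) ≈ 28.34 dB
∠T = (85.43° + 26.57°) − (51.34° + 17.35°) = 43.31°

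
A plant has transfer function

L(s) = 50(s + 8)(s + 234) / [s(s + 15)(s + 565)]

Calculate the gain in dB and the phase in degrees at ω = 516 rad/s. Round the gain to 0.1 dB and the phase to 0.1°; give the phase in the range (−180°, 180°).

At s = jω = j516:
zero (s+8): 8 + j516 → |·| = √(8²+516²) = √266320 ≈ 516.06, ∠ = arctan(516/8) ≈ 89.11°
zero (s+234): 234 + j516 → |·| = √(234²+516²) = √321012 ≈ 566.58, ∠ = arctan(516/234) ≈ 65.61°
pole (s+15): 15 + j516 → |·| = √(15²+516²) = √266481 ≈ 516.22, ∠ = arctan(516/15) ≈ 88.33°
pole (s+565): 565 + j516 → |·| = √(565²+516²) = √585481 ≈ 765.17, ∠ = arctan(516/565) ≈ 42.40°
pole at origin: |s| = 516, ∠ = 90.00° (in denominator)
|L| = 50 · 2.9239e+05 / 2.0382e+08 ≈ 0.071728
Gain = 20 log₁₀(0.071728) ≈ -22.89 dB
∠L = 154.72° − 220.73° = -66.01°

-22.9 dB, -66.0°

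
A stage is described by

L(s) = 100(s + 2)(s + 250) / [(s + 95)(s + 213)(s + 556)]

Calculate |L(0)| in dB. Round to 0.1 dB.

-47.0 dB

L(0) = 100·2·250 / (95·213·556) ≈ 0.0044442
20 log₁₀(0.0044442) ≈ -47.04 dB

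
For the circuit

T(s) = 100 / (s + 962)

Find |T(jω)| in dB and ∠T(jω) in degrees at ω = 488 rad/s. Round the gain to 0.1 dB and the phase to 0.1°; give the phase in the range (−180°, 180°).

-20.7 dB, -26.9°

Substitute s = j488:
Numerator: 100 = 100 + j0
Denominator: (j488) + 962 = 962 + j488
|N| = √(100² + 0²) ≈ 100, ∠N ≈ 0.00°
|D| = √(962² + 488²) ≈ 1078.7, ∠D ≈ 26.90°
|T| = 100 / 1078.7 ≈ 0.092704
Gain = 20 log₁₀(0.092704) ≈ -20.66 dB
∠T = 0.00° − 26.90° = -26.90°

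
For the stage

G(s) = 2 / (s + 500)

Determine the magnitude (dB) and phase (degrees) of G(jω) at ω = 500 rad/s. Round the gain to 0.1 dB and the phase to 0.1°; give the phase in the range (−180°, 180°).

-51.0 dB, -45.0°

At s = jω = j500:
pole (s+500): 500 + j500 → |·| = √(500²+500²) = √500000 ≈ 707.11, ∠ = arctan(500/500) ≈ 45.00°
|G| = 2 / 707.11 ≈ 0.0028284
Gain = 20 log₁₀(0.0028284) ≈ -50.97 dB
∠G = 0.00° − 45.00° = -45.00°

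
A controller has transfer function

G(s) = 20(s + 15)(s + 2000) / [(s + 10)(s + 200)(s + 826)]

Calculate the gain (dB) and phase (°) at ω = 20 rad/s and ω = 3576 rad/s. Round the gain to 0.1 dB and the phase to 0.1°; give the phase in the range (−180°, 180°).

ω = 20: -11.4 dB, -16.8°; ω = 3576: -44.1 dB, -103.1°

At s = jω = j20:
zero (s+15): 15 + j20 → |·| = √(15²+20²) = √625 ≈ 25, ∠ = arctan(20/15) ≈ 53.13°
zero (s+2000): 2000 + j20 → |·| = √(2000²+20²) = √4000400 ≈ 2000.1, ∠ = arctan(20/2000) ≈ 0.57°
pole (s+10): 10 + j20 → |·| = √(10²+20²) = √500 ≈ 22.361, ∠ = arctan(20/10) ≈ 63.43°
pole (s+200): 200 + j20 → |·| = √(200²+20²) = √40400 ≈ 201, ∠ = arctan(20/200) ≈ 5.71°
pole (s+826): 826 + j20 → |·| = √(826²+20²) = √682676 ≈ 826.24, ∠ = arctan(20/826) ≈ 1.39°
|G| = 20 · 50002 / 3.7136e+06 ≈ 0.26929
Gain = 20 log₁₀(0.26929) ≈ -11.40 dB
∠G = 53.70° − 70.53° = -16.83°

At s = jω = j3576:
zero (s+15): 15 + j3576 → |·| = √(15²+3576²) = √12788001 ≈ 3576, ∠ = arctan(3576/15) ≈ 89.76°
zero (s+2000): 2000 + j3576 → |·| = √(2000²+3576²) = √16787776 ≈ 4097.3, ∠ = arctan(3576/2000) ≈ 60.78°
pole (s+10): 10 + j3576 → |·| = √(10²+3576²) = √12787876 ≈ 3576, ∠ = arctan(3576/10) ≈ 89.84°
pole (s+200): 200 + j3576 → |·| = √(200²+3576²) = √12827776 ≈ 3581.6, ∠ = arctan(3576/200) ≈ 86.80°
pole (s+826): 826 + j3576 → |·| = √(826²+3576²) = √13470052 ≈ 3670.2, ∠ = arctan(3576/826) ≈ 76.99°
|G| = 20 · 1.4652e+07 / 4.7007e+10 ≈ 0.006234
Gain = 20 log₁₀(0.006234) ≈ -44.10 dB
∠G = 150.54° − 253.63° = -103.09°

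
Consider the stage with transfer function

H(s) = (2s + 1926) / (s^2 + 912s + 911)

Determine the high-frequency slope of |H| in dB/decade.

-20 dB/decade

Each pole contributes −20 dB/decade at high frequency; each zero contributes +20 dB/decade.
Net: 1 zero(s) − 2 pole(s) → -20 dB/decade.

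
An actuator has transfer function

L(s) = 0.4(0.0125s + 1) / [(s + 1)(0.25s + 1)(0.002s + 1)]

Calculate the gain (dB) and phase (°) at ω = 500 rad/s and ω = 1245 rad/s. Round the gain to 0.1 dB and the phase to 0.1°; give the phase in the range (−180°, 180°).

ω = 500: -90.9 dB, -143.5°; ω = 1245: -104.4 dB, -161.6°

At ω = 500 rad/s:
zero (1 + j500·0.0125) = 1 + j6.25 → |·| ≈ 6.3295, ∠ ≈ 80.91°
pole (1 + j500·1) = 1 + j500 → |·| ≈ 500, ∠ ≈ 89.89°
pole (1 + j500·0.25) = 1 + j125 → |·| ≈ 125, ∠ ≈ 89.54°
pole (1 + j500·0.002) = 1 + j1 → |·| ≈ 1.4142, ∠ ≈ 45.00°
|L| = 0.4 · 6.3295 / (500 · 125 · 1.4142) ≈ 2.8644e-05
Gain = 20 log₁₀(2.8644e-05) ≈ -90.86 dB
∠L = (80.91°) − (89.89° + 89.54° + 45.00°) = -143.52°

At ω = 1245 rad/s:
zero (1 + j1245·0.0125) = 1 + j15.5625 → |·| ≈ 15.595, ∠ ≈ 86.32°
pole (1 + j1245·1) = 1 + j1245 → |·| ≈ 1245, ∠ ≈ 89.95°
pole (1 + j1245·0.25) = 1 + j311.25 → |·| ≈ 311.25, ∠ ≈ 89.82°
pole (1 + j1245·0.002) = 1 + j2.49 → |·| ≈ 2.6833, ∠ ≈ 68.12°
|L| = 0.4 · 15.595 / (1245 · 311.25 · 2.6833) ≈ 5.9993e-06
Gain = 20 log₁₀(5.9993e-06) ≈ -104.44 dB
∠L = (86.32°) − (89.95° + 89.82° + 68.12°) = -161.57°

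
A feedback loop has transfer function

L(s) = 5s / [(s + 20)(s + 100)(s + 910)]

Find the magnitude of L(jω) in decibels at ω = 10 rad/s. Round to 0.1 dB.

At s = jω = j10:
zero at origin: s = j10 → |·| = 10, ∠ = 90.00°
pole (s+20): 20 + j10 → |·| = √(20²+10²) = √500 ≈ 22.361, ∠ = arctan(10/20) ≈ 26.57°
pole (s+100): 100 + j10 → |·| = √(100²+10²) = √10100 ≈ 100.5, ∠ = arctan(10/100) ≈ 5.71°
pole (s+910): 910 + j10 → |·| = √(910²+10²) = √828200 ≈ 910.05, ∠ = arctan(10/910) ≈ 0.63°
|L| = 5 · 10 / 2.0451e+06 ≈ 2.4449e-05
Gain = 20 log₁₀(2.4449e-05) ≈ -92.23 dB

-92.2 dB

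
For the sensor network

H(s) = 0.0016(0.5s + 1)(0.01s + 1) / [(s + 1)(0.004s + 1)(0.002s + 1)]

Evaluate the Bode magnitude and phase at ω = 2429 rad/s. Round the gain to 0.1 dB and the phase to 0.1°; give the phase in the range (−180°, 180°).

-67.9 dB, -74.9°

At ω = 2429 rad/s:
zero (1 + j2429·0.5) = 1 + j1214.5 → |·| ≈ 1214.5, ∠ ≈ 89.95°
zero (1 + j2429·0.01) = 1 + j24.29 → |·| ≈ 24.311, ∠ ≈ 87.64°
pole (1 + j2429·1) = 1 + j2429 → |·| ≈ 2429, ∠ ≈ 89.98°
pole (1 + j2429·0.004) = 1 + j9.716 → |·| ≈ 9.7673, ∠ ≈ 84.12°
pole (1 + j2429·0.002) = 1 + j4.858 → |·| ≈ 4.9599, ∠ ≈ 78.37°
|H| = 0.0016 · 1214.5 · 24.311 / (2429 · 9.7673 · 4.9599) ≈ 0.00040146
Gain = 20 log₁₀(0.00040146) ≈ -67.93 dB
∠H = (89.95° + 87.64°) − (89.98° + 84.12° + 78.37°) = -74.88°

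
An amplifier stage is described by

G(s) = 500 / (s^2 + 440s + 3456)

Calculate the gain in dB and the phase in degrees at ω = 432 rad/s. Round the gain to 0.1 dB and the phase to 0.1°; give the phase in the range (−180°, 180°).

Substitute s = j432:
Numerator: 500 = 500 + j0
Denominator: (j432)^2 + 440(j432) + 3456 = -183168 + j190080
|N| = √(500² + 0²) ≈ 500, ∠N ≈ 0.00°
|D| = √(183168² + 190080²) ≈ 2.6397e+05, ∠D ≈ 133.94°
|G| = 500 / 2.6397e+05 ≈ 0.0018942
Gain = 20 log₁₀(0.0018942) ≈ -54.45 dB
∠G = 0.00° − 133.94° = -133.94°

-54.5 dB, -133.9°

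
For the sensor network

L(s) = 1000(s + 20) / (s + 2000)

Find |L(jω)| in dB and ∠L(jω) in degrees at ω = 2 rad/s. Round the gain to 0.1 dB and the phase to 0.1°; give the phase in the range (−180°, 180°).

20.0 dB, 5.7°

At s = jω = j2:
zero (s+20): 20 + j2 → |·| = √(20²+2²) = √404 ≈ 20.1, ∠ = arctan(2/20) ≈ 5.71°
pole (s+2000): 2000 + j2 → |·| = √(2000²+2²) = √4000004 ≈ 2000, ∠ = arctan(2/2000) ≈ 0.06°
|L| = 1000 · 20.1 / 2000 ≈ 10.05
Gain = 20 log₁₀(10.05) ≈ 20.04 dB
∠L = 5.71° − 0.06° = 5.65°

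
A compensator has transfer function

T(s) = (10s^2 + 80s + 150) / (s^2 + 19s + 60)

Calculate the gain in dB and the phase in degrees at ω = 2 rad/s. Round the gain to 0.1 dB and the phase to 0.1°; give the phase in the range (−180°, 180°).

Substitute s = j2:
Numerator: 10(j2)^2 + 80(j2) + 150 = 110 + j160
Denominator: (j2)^2 + 19(j2) + 60 = 56 + j38
|N| = √(110² + 160²) ≈ 194.16, ∠N ≈ 55.49°
|D| = √(56² + 38²) ≈ 67.676, ∠D ≈ 34.16°
|T| = 194.16 / 67.676 ≈ 2.869
Gain = 20 log₁₀(2.869) ≈ 9.15 dB
∠T = 55.49° − 34.16° = 21.33°

9.2 dB, 21.3°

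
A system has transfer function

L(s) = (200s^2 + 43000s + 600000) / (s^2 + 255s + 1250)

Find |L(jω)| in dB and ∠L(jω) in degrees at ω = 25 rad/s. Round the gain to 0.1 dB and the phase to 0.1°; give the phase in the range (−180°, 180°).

45.3 dB, -18.2°

Substitute s = j25:
Numerator: 200(j25)^2 + 43000(j25) + 600000 = 475000 + j1075000
Denominator: (j25)^2 + 255(j25) + 1250 = 625 + j6375
|N| = √(475000² + 1075000²) ≈ 1.1753e+06, ∠N ≈ 66.16°
|D| = √(625² + 6375²) ≈ 6405.6, ∠D ≈ 84.40°
|L| = 1.1753e+06 / 6405.6 ≈ 183.48
Gain = 20 log₁₀(183.48) ≈ 45.27 dB
∠L = 66.16° − 84.40° = -18.24°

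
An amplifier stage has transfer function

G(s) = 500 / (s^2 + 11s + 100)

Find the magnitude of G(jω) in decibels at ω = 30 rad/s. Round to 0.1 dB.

-4.8 dB

At s = jω = j30:
quadratic: (j30)² + 11·j30 + 100 = -800 + j330 → |·| ≈ 865.39, ∠ ≈ 157.58°
|G| = 500 / 865.39 ≈ 0.57777
Gain = 20 log₁₀(0.57777) ≈ -4.76 dB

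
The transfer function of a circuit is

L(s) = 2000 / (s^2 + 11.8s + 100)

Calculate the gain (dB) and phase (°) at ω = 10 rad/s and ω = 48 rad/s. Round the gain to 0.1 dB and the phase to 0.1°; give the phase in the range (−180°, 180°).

ω = 10: 24.6 dB, -90.0°; ω = 48: -1.1 dB, -165.6°

At s = jω = j10:
quadratic: (j10)² + 11.8·j10 + 100 = 0 + j118 → |·| ≈ 118, ∠ ≈ 90.00°
|L| = 2000 / 118 ≈ 16.949
Gain = 20 log₁₀(16.949) ≈ 24.58 dB
∠L = 0.00° − 90.00° = -90.00°

At s = jω = j48:
quadratic: (j48)² + 11.8·j48 + 100 = -2204 + j566.4 → |·| ≈ 2275.6, ∠ ≈ 165.59°
|L| = 2000 / 2275.6 ≈ 0.87889
Gain = 20 log₁₀(0.87889) ≈ -1.12 dB
∠L = 0.00° − 165.59° = -165.59°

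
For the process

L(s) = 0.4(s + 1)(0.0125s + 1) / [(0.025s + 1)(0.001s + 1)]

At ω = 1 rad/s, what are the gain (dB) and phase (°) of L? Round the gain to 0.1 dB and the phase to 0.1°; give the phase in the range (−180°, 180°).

-5.0 dB, 44.2°

At ω = 1 rad/s:
zero (1 + j1·1) = 1 + j1 → |·| ≈ 1.4142, ∠ ≈ 45.00°
zero (1 + j1·0.0125) = 1 + j0.0125 → |·| ≈ 1.0001, ∠ ≈ 0.72°
pole (1 + j1·0.025) = 1 + j0.025 → |·| ≈ 1.0003, ∠ ≈ 1.43°
pole (1 + j1·0.001) = 1 + j0.001 → |·| ≈ 1, ∠ ≈ 0.06°
|L| = 0.4 · 1.4142 · 1.0001 / (1.0003 · 1) ≈ 0.56557
Gain = 20 log₁₀(0.56557) ≈ -4.95 dB
∠L = (45.00° + 0.72°) − (1.43° + 0.06°) = 44.23°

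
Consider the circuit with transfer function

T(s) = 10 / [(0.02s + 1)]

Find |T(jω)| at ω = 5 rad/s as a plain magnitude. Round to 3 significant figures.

At ω = 5 rad/s:
pole (1 + j5·0.02) = 1 + j0.1 → |·| ≈ 1.005, ∠ ≈ 5.71°
|T| = 10 · 1 / (1.005) ≈ 9.9502

9.95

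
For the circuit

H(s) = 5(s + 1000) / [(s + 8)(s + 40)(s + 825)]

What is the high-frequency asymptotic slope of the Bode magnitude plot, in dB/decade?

-40 dB/decade

Each pole contributes −20 dB/decade at high frequency; each zero contributes +20 dB/decade.
Net: 1 zero(s) − 3 pole(s) → -40 dB/decade.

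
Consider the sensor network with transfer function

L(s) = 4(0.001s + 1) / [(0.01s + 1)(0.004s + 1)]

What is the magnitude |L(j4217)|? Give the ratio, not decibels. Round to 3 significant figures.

At ω = 4217 rad/s:
zero (1 + j4217·0.001) = 1 + j4.217 → |·| ≈ 4.3339, ∠ ≈ 76.66°
pole (1 + j4217·0.01) = 1 + j42.17 → |·| ≈ 42.182, ∠ ≈ 88.64°
pole (1 + j4217·0.004) = 1 + j16.868 → |·| ≈ 16.898, ∠ ≈ 86.61°
|L| = 4 · 4.3339 / (42.182 · 16.898) ≈ 0.024321

0.0243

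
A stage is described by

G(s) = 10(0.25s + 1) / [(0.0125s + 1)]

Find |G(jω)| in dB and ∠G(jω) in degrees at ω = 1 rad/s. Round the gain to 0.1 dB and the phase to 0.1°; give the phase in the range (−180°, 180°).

20.3 dB, 13.3°

At ω = 1 rad/s:
zero (1 + j1·0.25) = 1 + j0.25 → |·| ≈ 1.0308, ∠ ≈ 14.04°
pole (1 + j1·0.0125) = 1 + j0.0125 → |·| ≈ 1.0001, ∠ ≈ 0.72°
|G| = 10 · 1.0308 / (1.0001) ≈ 10.307
Gain = 20 log₁₀(10.307) ≈ 20.26 dB
∠G = (14.04°) − (0.72°) = 13.32°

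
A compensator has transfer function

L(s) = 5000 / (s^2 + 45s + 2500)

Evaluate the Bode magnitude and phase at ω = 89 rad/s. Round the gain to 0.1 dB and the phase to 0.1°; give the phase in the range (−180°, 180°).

At s = jω = j89:
quadratic: (j89)² + 45·j89 + 2500 = -5421 + j4005 → |·| ≈ 6740, ∠ ≈ 143.54°
|L| = 5000 / 6740 ≈ 0.74184
Gain = 20 log₁₀(0.74184) ≈ -2.59 dB
∠L = 0.00° − 143.54° = -143.54°

-2.6 dB, -143.5°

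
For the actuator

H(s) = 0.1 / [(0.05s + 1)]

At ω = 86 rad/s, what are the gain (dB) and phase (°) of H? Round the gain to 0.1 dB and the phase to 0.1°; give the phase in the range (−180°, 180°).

-32.9 dB, -76.9°

At ω = 86 rad/s:
pole (1 + j86·0.05) = 1 + j4.3 → |·| ≈ 4.4147, ∠ ≈ 76.91°
|H| = 0.1 · 1 / (4.4147) ≈ 0.022652
Gain = 20 log₁₀(0.022652) ≈ -32.90 dB
∠H = (0°) − (76.91°) = -76.91°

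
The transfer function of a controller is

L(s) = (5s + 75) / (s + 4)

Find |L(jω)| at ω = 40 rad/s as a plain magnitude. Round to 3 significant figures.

5.31

Substitute s = j40:
Numerator: 5(j40) + 75 = 75 + j200
Denominator: (j40) + 4 = 4 + j40
|N| = √(75² + 200²) ≈ 213.6, ∠N ≈ 69.44°
|D| = √(4² + 40²) ≈ 40.2, ∠D ≈ 84.29°
|L| = 213.6 / 40.2 ≈ 5.3134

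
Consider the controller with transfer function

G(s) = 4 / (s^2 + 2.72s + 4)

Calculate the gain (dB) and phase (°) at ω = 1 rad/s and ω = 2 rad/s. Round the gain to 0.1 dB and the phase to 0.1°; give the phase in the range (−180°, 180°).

At s = jω = j1:
quadratic: (j1)² + 2.72·j1 + 4 = 3 + j2.72 → |·| ≈ 4.0495, ∠ ≈ 42.20°
|G| = 4 / 4.0495 ≈ 0.98778
Gain = 20 log₁₀(0.98778) ≈ -0.11 dB
∠G = 0.00° − 42.20° = -42.20°

At s = jω = j2:
quadratic: (j2)² + 2.72·j2 + 4 = 0 + j5.44 → |·| ≈ 5.44, ∠ ≈ 90.00°
|G| = 4 / 5.44 ≈ 0.73529
Gain = 20 log₁₀(0.73529) ≈ -2.67 dB
∠G = 0.00° − 90.00° = -90.00°

ω = 1: -0.1 dB, -42.2°; ω = 2: -2.7 dB, -90.0°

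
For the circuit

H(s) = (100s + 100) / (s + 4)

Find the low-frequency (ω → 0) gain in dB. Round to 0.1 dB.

H(0) = 100 / 4 = 25
20 log₁₀(25) ≈ 27.96 dB

28.0 dB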